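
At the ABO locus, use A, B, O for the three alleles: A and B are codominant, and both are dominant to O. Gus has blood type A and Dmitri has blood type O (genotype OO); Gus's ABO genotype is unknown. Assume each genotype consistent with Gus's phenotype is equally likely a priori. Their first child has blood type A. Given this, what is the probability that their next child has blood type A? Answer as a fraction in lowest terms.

5/6

Possible genotypes: Gus ∈ {AA, AO}; Dmitri ∈ {OO}.
Weight each parental genotype pair by prior × P(type-A child):
  AA × OO: posterior weight 2/3; P(next child type A) = 1.
  AO × OO: posterior weight 1/3; P(next child type A) = 1/2.
Weighted sum = 5/6.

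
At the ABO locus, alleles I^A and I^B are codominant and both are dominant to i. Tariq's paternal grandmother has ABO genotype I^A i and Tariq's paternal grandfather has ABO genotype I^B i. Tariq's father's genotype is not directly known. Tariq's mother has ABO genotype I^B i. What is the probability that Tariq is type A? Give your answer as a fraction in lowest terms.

1/8

Tariq's father's ABO genotype from I^A i × I^B i: 1/4 I^A I^B, 1/4 I^A i, 1/4 I^B i, 1/4 i i.
Crossing each possibility with the mother I^B i and summing P(type A): 1/4·1/4 + 1/4·1/4 + 1/4·0 + 1/4·0 = 1/8.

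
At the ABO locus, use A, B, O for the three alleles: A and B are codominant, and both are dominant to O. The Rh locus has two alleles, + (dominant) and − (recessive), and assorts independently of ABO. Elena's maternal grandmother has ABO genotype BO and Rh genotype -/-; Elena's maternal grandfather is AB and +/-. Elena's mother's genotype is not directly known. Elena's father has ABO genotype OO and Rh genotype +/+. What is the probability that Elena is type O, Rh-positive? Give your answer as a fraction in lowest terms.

1/4

Elena's mother's ABO genotype from BO × AB: 1/4 AB, 1/4 AO, 1/4 BB, 1/4 BO.
Crossing each possibility with the father OO and summing P(type O): 1/4·0 + 1/4·1/2 + 1/4·0 + 1/4·1/2 = 1/4.
Similarly for Rh via the mother's Rh distribution: P(Rh+) = 1.
Independent loci: 1/4 × 1 = 1/4.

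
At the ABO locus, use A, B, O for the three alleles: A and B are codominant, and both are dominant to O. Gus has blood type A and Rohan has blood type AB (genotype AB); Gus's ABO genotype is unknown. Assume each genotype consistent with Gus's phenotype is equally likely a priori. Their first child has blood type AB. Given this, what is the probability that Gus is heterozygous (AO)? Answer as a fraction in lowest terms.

Possible genotypes: Gus ∈ {AA, AO}; Rohan ∈ {AB}.
Weight each parental genotype pair by prior × P(type-AB child):
  AA × AB: posterior weight 2/3.
  AO × AB: posterior weight 1/3.
Sum the posterior weight over pairs where Gus is AO: 1/3.

1/3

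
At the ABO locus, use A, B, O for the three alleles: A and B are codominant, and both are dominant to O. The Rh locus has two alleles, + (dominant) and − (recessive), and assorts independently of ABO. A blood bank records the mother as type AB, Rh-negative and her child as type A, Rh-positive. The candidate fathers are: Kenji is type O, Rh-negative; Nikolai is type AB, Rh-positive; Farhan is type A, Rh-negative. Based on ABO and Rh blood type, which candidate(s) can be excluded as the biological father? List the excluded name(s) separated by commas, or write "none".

Kenji, Farhan

A candidate is excluded only if no genotype consistent with his phenotype could produce a type A, Rh-positive child with a type AB, Rh-negative mother.
Kenji (type O, Rh-): no genotype consistent with that phenotype can produce a type-A Rh+ child with a type-AB mother.
Farhan (type A, Rh-): no genotype consistent with that phenotype can produce a type-A Rh+ child with a type-AB mother.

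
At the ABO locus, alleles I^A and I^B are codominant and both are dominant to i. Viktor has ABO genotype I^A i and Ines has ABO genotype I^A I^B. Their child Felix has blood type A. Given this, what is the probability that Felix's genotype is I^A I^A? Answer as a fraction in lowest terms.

Cross I^A i × I^A I^B → 1/4 I^A I^A, 1/4 I^A I^B, 1/4 I^A i, 1/4 I^B i.
Type-A genotypes among offspring: I^A I^A (1/4), I^A i (1/4); total 1/2.
P(I^A I^A | type A) = (1/4) / (1/2) = 1/2.

1/2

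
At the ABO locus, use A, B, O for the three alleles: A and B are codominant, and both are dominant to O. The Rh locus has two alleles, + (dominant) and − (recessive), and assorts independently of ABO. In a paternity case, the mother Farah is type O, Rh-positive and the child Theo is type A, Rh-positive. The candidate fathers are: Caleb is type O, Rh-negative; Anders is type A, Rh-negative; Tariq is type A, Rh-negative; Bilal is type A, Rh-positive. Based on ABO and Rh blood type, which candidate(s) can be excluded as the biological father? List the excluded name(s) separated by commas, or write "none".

A candidate is excluded only if no genotype consistent with his phenotype could produce a type A, Rh-positive child with a type O, Rh-positive mother.
Caleb (type O, Rh-): no genotype consistent with that phenotype can produce a type-A Rh+ child with a type-O mother.

Caleb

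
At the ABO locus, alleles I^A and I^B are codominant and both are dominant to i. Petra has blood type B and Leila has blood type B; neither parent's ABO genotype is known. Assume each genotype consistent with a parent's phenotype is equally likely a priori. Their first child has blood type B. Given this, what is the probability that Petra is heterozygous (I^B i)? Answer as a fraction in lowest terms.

7/15

Possible genotypes: Petra ∈ {I^B I^B, I^B i}; Leila ∈ {I^B I^B, I^B i}.
Weight each parental genotype pair by prior × P(type-B child):
  I^B I^B × I^B I^B: posterior weight 4/15.
  I^B I^B × I^B i: posterior weight 4/15.
  I^B i × I^B I^B: posterior weight 4/15.
  I^B i × I^B i: posterior weight 1/5.
Sum the posterior weight over pairs where Petra is I^B i: 7/15.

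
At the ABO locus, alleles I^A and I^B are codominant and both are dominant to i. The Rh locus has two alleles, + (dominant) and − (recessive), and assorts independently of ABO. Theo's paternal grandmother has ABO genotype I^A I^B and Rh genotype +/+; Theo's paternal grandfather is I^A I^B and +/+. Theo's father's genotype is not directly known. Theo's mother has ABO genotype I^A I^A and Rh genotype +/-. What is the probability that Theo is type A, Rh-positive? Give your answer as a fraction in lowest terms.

1/2

Theo's father's ABO genotype from I^A I^B × I^A I^B: 1/4 I^A I^A, 1/2 I^A I^B, 1/4 I^B I^B.
Crossing each possibility with the mother I^A I^A and summing P(type A): 1/4·1 + 1/2·1/2 + 1/4·0 = 1/2.
Similarly for Rh via the father's Rh distribution: P(Rh+) = 1.
Independent loci: 1/2 × 1 = 1/2.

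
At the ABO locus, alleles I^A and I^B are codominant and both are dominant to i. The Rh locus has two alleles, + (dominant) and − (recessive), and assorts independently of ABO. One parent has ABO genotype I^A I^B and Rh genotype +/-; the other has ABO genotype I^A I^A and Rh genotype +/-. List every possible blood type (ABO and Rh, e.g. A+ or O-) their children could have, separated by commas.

Gametes from I^A I^B × I^A I^A give offspring ABO genotypes I^A I^A, I^A I^B, i.e. phenotypes A, AB.
Rh cross +/- × +/- → phenotypes Rh+, Rh-.
Combining independently: A+, A-, AB+, AB-.

A+, A-, AB+, AB-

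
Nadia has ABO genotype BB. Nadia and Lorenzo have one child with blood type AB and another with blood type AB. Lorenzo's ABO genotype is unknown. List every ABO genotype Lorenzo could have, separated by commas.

AA, AB, AO

For each candidate genotype of Lorenzo, check whether crossing it with BB can produce every observed child phenotype.
  AA → possible child types {AB} ✓
  AB → possible child types {B, AB} ✓
  AO → possible child types {B, AB} ✓
  BB → possible child types {B} ✗
  BO → possible child types {B} ✗
  OO → possible child types {B} ✗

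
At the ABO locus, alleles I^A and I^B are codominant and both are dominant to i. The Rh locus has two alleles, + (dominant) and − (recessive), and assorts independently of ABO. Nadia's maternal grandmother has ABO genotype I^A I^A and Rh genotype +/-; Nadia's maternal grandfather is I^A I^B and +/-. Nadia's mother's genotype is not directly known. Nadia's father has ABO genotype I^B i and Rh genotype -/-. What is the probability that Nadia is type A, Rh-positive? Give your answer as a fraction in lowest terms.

3/16

Nadia's mother's ABO genotype from I^A I^A × I^A I^B: 1/2 I^A I^A, 1/2 I^A I^B.
Crossing each possibility with the father I^B i and summing P(type A): 1/2·1/2 + 1/2·1/4 = 3/8.
Similarly for Rh via the mother's Rh distribution: P(Rh+) = 1/2.
Independent loci: 3/8 × 1/2 = 3/16.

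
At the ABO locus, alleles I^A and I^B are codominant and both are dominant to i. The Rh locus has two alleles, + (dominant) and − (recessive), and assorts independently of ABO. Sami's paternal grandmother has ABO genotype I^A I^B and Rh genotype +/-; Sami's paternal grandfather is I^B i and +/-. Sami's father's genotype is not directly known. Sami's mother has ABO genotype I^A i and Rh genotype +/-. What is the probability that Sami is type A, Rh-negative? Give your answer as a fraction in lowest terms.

3/32

Sami's father's ABO genotype from I^A I^B × I^B i: 1/4 I^A I^B, 1/4 I^A i, 1/4 I^B I^B, 1/4 I^B i.
Crossing each possibility with the mother I^A i and summing P(type A): 1/4·1/2 + 1/4·3/4 + 1/4·0 + 1/4·1/4 = 3/8.
Similarly for Rh via the father's Rh distribution: P(Rh-) = 1/4.
Independent loci: 3/8 × 1/4 = 3/32.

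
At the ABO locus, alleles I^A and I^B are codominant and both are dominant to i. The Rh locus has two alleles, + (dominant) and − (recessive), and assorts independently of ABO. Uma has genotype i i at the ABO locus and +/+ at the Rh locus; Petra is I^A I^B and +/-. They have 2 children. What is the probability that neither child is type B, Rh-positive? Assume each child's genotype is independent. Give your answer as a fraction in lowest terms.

1/4

ABO cross i i × I^A I^B → 1/2 A, 1/2 B.
Rh cross +/+ × +/- → 1 Rh+; so P(type B, Rh-positive) = 1/2 × 1 = 1/2 per child.
P(not type B, Rh-positive) = 1/2 for one child; (1/2)^2 = 1/4.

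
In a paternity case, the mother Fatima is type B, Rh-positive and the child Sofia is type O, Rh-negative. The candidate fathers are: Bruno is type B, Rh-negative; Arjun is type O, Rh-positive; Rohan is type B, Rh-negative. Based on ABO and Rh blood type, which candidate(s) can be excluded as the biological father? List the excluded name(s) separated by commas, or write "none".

A candidate is excluded only if no genotype consistent with his phenotype could produce a type O, Rh-negative child with a type B, Rh-positive mother.
Every candidate has at least one consistent genotype combination, so none can be excluded.

none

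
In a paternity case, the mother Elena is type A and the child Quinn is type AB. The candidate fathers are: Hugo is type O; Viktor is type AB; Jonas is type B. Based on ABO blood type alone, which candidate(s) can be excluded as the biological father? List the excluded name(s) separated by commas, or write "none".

A candidate is excluded only if no genotype consistent with his phenotype could produce a type AB child with a type A mother.
Hugo (type O): no genotype consistent with that phenotype can produce a type-AB child with a type-A mother.

Hugo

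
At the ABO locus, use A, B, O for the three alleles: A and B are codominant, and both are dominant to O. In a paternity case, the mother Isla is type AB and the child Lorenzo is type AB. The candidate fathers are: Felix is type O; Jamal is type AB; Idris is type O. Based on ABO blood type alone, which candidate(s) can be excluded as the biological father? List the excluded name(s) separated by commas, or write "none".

A candidate is excluded only if no genotype consistent with his phenotype could produce a type AB child with a type AB mother.
Felix (type O): no genotype consistent with that phenotype can produce a type-AB child with a type-AB mother.
Idris (type O): no genotype consistent with that phenotype can produce a type-AB child with a type-AB mother.

Felix, Idris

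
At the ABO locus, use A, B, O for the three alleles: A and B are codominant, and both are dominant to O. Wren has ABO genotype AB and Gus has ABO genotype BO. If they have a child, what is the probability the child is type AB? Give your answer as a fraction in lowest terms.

ABO cross AB × BO → offspring phenotypes: 1/4 A, 1/2 B, 1/4 AB.
So P(type AB) = 1/4.

1/4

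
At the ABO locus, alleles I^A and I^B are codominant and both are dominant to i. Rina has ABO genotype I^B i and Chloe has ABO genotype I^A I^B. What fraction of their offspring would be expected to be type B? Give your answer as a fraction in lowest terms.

ABO cross I^B i × I^A I^B → offspring phenotypes: 1/4 A, 1/2 B, 1/4 AB.
So P(type B) = 1/2.

1/2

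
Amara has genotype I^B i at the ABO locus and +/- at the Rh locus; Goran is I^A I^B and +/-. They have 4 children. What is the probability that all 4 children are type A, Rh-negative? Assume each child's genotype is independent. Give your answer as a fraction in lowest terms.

1/65536

ABO cross I^B i × I^A I^B → 1/4 A, 1/2 B, 1/4 AB.
Rh cross +/- × +/- → 3/4 Rh+, 1/4 Rh-; so P(type A, Rh-negative) = 1/4 × 1/4 = 1/16 per child.
All 4 independent: (1/16)^4 = 1/65536.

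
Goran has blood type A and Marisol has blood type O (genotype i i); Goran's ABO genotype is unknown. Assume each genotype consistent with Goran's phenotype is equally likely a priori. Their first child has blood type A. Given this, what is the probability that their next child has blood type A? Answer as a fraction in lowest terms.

5/6

Possible genotypes: Goran ∈ {I^A I^A, I^A i}; Marisol ∈ {i i}.
Weight each parental genotype pair by prior × P(type-A child):
  I^A I^A × i i: posterior weight 2/3; P(next child type A) = 1.
  I^A i × i i: posterior weight 1/3; P(next child type A) = 1/2.
Weighted sum = 5/6.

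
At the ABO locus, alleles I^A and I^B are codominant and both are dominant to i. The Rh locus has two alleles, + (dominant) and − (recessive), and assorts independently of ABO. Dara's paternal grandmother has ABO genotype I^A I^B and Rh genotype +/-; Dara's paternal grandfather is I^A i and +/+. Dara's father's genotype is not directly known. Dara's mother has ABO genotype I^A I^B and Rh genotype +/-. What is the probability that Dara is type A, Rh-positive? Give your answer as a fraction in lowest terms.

21/64

Dara's father's ABO genotype from I^A I^B × I^A i: 1/4 I^A I^A, 1/4 I^A I^B, 1/4 I^A i, 1/4 I^B i.
Crossing each possibility with the mother I^A I^B and summing P(type A): 1/4·1/2 + 1/4·1/4 + 1/4·1/2 + 1/4·1/4 = 3/8.
Similarly for Rh via the father's Rh distribution: P(Rh+) = 7/8.
Independent loci: 3/8 × 7/8 = 21/64.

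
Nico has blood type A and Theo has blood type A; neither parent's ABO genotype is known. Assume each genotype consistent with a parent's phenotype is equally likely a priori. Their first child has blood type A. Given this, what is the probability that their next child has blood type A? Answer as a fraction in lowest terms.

19/20

Possible genotypes: Nico ∈ {AA, AO}; Theo ∈ {AA, AO}.
Weight each parental genotype pair by prior × P(type-A child):
  AA × AA: posterior weight 4/15; P(next child type A) = 1.
  AA × AO: posterior weight 4/15; P(next child type A) = 1.
  AO × AA: posterior weight 4/15; P(next child type A) = 1.
  AO × AO: posterior weight 1/5; P(next child type A) = 3/4.
Weighted sum = 19/20.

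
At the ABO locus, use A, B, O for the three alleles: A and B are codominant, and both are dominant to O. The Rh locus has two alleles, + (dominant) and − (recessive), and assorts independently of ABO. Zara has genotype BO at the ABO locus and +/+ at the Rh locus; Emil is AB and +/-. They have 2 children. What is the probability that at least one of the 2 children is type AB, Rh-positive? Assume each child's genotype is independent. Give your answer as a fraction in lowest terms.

7/16

ABO cross BO × AB → 1/4 A, 1/2 B, 1/4 AB.
Rh cross +/+ × +/- → 1 Rh+; so P(type AB, Rh-positive) = 1/4 × 1 = 1/4 per child.
P(none) = (3/4)^2 = 9/16; P(at least one) = 1 − 9/16 = 7/16.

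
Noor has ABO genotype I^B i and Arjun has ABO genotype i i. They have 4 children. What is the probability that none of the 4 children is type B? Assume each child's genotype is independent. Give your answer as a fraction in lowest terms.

ABO cross I^B i × i i → 1/2 O, 1/2 B.
So P(type B) = 1/2 per child.
P(not type B) = 1/2 for one child; (1/2)^4 = 1/16.

1/16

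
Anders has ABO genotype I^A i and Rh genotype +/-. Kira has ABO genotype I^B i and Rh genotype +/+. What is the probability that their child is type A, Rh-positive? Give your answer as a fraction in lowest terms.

1/4

ABO cross I^A i × I^B i → offspring phenotypes: 1/4 O, 1/4 A, 1/4 B, 1/4 AB.
Rh cross +/- × +/+ → 1 Rh+.
Independent loci: P(type A, Rh-positive) = 1/4 × 1 = 1/4.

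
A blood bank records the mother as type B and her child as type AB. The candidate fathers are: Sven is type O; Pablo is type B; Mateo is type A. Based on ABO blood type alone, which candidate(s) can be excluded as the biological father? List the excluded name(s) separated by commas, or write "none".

Sven, Pablo

A candidate is excluded only if no genotype consistent with his phenotype could produce a type AB child with a type B mother.
Sven (type O): no genotype consistent with that phenotype can produce a type-AB child with a type-B mother.
Pablo (type B): no genotype consistent with that phenotype can produce a type-AB child with a type-B mother.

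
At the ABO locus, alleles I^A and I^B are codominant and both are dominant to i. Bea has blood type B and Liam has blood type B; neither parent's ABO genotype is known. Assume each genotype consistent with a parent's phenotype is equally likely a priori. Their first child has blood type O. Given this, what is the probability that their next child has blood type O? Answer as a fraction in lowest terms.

Possible genotypes: Bea ∈ {I^B I^B, I^B i}; Liam ∈ {I^B I^B, I^B i}.
Weight each parental genotype pair by prior × P(type-O child):
  I^B i × I^B i: posterior weight 1; P(next child type O) = 1/4.
Weighted sum = 1/4.

1/4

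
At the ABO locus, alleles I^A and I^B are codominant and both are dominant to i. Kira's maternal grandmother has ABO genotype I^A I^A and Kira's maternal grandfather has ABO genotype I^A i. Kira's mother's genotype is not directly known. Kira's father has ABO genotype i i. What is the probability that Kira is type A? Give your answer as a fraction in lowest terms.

Kira's mother's ABO genotype from I^A I^A × I^A i: 1/2 I^A I^A, 1/2 I^A i.
Crossing each possibility with the father i i and summing P(type A): 1/2·1 + 1/2·1/2 = 3/4.

3/4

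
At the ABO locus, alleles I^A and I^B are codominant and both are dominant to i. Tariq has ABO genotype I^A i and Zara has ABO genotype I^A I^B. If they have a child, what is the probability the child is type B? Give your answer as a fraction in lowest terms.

1/4

ABO cross I^A i × I^A I^B → offspring phenotypes: 1/2 A, 1/4 B, 1/4 AB.
So P(type B) = 1/4.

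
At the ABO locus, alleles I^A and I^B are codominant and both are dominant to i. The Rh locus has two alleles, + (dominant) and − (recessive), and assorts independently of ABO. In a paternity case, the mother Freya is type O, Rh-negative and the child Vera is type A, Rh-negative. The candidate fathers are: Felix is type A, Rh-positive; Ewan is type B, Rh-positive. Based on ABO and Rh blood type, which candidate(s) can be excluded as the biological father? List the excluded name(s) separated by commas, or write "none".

A candidate is excluded only if no genotype consistent with his phenotype could produce a type A, Rh-negative child with a type O, Rh-negative mother.
Ewan (type B, Rh+): no genotype consistent with that phenotype can produce a type-A Rh- child with a type-O mother.

Ewan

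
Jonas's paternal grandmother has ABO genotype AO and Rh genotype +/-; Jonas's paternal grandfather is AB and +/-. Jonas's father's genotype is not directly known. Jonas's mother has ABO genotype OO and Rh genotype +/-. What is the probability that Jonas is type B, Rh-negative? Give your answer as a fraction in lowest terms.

1/16

Jonas's father's ABO genotype from AO × AB: 1/4 AA, 1/4 AB, 1/4 AO, 1/4 BO.
Crossing each possibility with the mother OO and summing P(type B): 1/4·0 + 1/4·1/2 + 1/4·0 + 1/4·1/2 = 1/4.
Similarly for Rh via the father's Rh distribution: P(Rh-) = 1/4.
Independent loci: 1/4 × 1/4 = 1/16.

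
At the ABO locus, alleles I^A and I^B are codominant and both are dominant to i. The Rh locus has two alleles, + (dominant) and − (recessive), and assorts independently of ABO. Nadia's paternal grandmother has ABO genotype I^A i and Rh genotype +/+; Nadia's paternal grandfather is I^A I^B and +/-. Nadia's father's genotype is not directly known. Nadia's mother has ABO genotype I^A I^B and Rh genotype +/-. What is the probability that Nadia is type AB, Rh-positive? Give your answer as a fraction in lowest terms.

Nadia's father's ABO genotype from I^A i × I^A I^B: 1/4 I^A I^A, 1/4 I^A I^B, 1/4 I^A i, 1/4 I^B i.
Crossing each possibility with the mother I^A I^B and summing P(type AB): 1/4·1/2 + 1/4·1/2 + 1/4·1/4 + 1/4·1/4 = 3/8.
Similarly for Rh via the father's Rh distribution: P(Rh+) = 7/8.
Independent loci: 3/8 × 7/8 = 21/64.

21/64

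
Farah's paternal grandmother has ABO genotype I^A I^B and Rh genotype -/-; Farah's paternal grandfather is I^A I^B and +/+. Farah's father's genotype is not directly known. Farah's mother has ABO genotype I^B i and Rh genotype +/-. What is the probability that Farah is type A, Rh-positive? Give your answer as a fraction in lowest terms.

Farah's father's ABO genotype from I^A I^B × I^A I^B: 1/4 I^A I^A, 1/2 I^A I^B, 1/4 I^B I^B.
Crossing each possibility with the mother I^B i and summing P(type A): 1/4·1/2 + 1/2·1/4 + 1/4·0 = 1/4.
Similarly for Rh via the father's Rh distribution: P(Rh+) = 3/4.
Independent loci: 1/4 × 3/4 = 3/16.

3/16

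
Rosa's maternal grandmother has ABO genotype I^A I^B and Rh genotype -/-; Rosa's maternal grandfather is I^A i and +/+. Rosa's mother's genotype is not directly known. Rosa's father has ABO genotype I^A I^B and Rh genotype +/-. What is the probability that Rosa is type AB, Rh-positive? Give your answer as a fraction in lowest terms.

Rosa's mother's ABO genotype from I^A I^B × I^A i: 1/4 I^A I^A, 1/4 I^A I^B, 1/4 I^A i, 1/4 I^B i.
Crossing each possibility with the father I^A I^B and summing P(type AB): 1/4·1/2 + 1/4·1/2 + 1/4·1/4 + 1/4·1/4 = 3/8.
Similarly for Rh via the mother's Rh distribution: P(Rh+) = 3/4.
Independent loci: 3/8 × 3/4 = 9/32.

9/32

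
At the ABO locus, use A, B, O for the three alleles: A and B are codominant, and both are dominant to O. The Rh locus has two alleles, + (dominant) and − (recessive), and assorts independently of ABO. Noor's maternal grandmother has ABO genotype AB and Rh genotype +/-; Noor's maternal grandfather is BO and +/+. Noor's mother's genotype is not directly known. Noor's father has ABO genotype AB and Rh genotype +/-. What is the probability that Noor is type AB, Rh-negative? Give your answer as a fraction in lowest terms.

3/64

Noor's mother's ABO genotype from AB × BO: 1/4 AB, 1/4 AO, 1/4 BB, 1/4 BO.
Crossing each possibility with the father AB and summing P(type AB): 1/4·1/2 + 1/4·1/4 + 1/4·1/2 + 1/4·1/4 = 3/8.
Similarly for Rh via the mother's Rh distribution: P(Rh-) = 1/8.
Independent loci: 3/8 × 1/8 = 3/64.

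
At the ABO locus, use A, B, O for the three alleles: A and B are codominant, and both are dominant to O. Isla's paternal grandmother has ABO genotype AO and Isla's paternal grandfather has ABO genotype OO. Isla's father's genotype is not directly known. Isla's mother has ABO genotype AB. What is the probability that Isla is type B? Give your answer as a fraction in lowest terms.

Isla's father's ABO genotype from AO × OO: 1/2 AO, 1/2 OO.
Crossing each possibility with the mother AB and summing P(type B): 1/2·1/4 + 1/2·1/2 = 3/8.

3/8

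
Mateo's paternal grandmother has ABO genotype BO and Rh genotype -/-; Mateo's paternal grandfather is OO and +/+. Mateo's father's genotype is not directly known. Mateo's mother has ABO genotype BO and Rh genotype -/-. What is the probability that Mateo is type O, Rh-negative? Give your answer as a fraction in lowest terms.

Mateo's father's ABO genotype from BO × OO: 1/2 BO, 1/2 OO.
Crossing each possibility with the mother BO and summing P(type O): 1/2·1/4 + 1/2·1/2 = 3/8.
Similarly for Rh via the father's Rh distribution: P(Rh-) = 1/2.
Independent loci: 3/8 × 1/2 = 3/16.

3/16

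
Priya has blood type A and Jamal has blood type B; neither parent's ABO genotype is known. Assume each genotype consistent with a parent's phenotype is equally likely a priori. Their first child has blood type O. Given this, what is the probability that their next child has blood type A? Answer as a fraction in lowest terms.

1/4

Possible genotypes: Priya ∈ {I^A I^A, I^A i}; Jamal ∈ {I^B I^B, I^B i}.
Weight each parental genotype pair by prior × P(type-O child):
  I^A i × I^B i: posterior weight 1; P(next child type A) = 1/4.
Weighted sum = 1/4.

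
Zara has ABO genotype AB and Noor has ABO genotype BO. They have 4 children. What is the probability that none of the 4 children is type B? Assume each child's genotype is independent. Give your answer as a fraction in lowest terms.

ABO cross AB × BO → 1/4 A, 1/2 B, 1/4 AB.
So P(type B) = 1/2 per child.
P(not type B) = 1/2 for one child; (1/2)^4 = 1/16.

1/16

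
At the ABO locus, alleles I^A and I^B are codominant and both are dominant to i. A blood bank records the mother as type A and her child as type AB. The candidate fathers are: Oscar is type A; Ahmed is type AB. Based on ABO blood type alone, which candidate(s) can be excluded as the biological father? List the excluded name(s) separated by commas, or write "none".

Oscar

A candidate is excluded only if no genotype consistent with his phenotype could produce a type AB child with a type A mother.
Oscar (type A): no genotype consistent with that phenotype can produce a type-AB child with a type-A mother.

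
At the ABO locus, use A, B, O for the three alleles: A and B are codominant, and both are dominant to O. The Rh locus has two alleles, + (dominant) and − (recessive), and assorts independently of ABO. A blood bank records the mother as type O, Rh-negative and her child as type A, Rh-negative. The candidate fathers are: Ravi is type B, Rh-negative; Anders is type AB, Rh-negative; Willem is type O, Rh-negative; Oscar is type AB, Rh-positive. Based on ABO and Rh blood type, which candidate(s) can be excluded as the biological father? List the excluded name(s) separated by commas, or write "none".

A candidate is excluded only if no genotype consistent with his phenotype could produce a type A, Rh-negative child with a type O, Rh-negative mother.
Ravi (type B, Rh-): no genotype consistent with that phenotype can produce a type-A Rh- child with a type-O mother.
Willem (type O, Rh-): no genotype consistent with that phenotype can produce a type-A Rh- child with a type-O mother.

Ravi, Willem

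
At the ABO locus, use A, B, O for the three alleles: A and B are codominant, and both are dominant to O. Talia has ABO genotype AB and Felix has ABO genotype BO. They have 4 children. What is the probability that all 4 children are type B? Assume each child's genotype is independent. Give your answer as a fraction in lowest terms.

ABO cross AB × BO → 1/4 A, 1/2 B, 1/4 AB.
So P(type B) = 1/2 per child.
All 4 independent: (1/2)^4 = 1/16.

1/16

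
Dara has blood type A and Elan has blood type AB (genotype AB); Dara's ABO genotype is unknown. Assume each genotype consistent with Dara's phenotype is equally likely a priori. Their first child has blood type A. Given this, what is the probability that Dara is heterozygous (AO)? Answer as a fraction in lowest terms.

1/2

Possible genotypes: Dara ∈ {AA, AO}; Elan ∈ {AB}.
Weight each parental genotype pair by prior × P(type-A child):
  AA × AB: posterior weight 1/2.
  AO × AB: posterior weight 1/2.
Sum the posterior weight over pairs where Dara is AO: 1/2.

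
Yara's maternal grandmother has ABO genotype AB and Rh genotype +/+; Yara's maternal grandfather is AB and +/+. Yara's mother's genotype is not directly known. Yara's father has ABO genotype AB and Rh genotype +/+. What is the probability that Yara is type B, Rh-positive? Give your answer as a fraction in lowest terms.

1/4

Yara's mother's ABO genotype from AB × AB: 1/4 AA, 1/2 AB, 1/4 BB.
Crossing each possibility with the father AB and summing P(type B): 1/4·0 + 1/2·1/4 + 1/4·1/2 = 1/4.
Similarly for Rh via the mother's Rh distribution: P(Rh+) = 1.
Independent loci: 1/4 × 1 = 1/4.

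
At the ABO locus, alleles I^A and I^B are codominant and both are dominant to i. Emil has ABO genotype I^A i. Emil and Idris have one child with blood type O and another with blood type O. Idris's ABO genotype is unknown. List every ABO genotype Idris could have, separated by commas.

For each candidate genotype of Idris, check whether crossing it with I^A i can produce every observed child phenotype.
  I^A I^A → possible child types {A} ✗
  I^A I^B → possible child types {A, B, AB} ✗
  I^A i → possible child types {O, A} ✓
  I^B I^B → possible child types {B, AB} ✗
  I^B i → possible child types {O, A, B, AB} ✓
  i i → possible child types {O, A} ✓

I^A i, I^B i, i i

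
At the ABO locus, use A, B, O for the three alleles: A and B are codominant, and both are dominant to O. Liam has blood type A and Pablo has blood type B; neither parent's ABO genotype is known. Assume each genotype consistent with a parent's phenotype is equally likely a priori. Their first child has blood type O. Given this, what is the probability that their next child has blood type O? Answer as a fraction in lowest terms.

1/4

Possible genotypes: Liam ∈ {AA, AO}; Pablo ∈ {BB, BO}.
Weight each parental genotype pair by prior × P(type-O child):
  AO × BO: posterior weight 1; P(next child type O) = 1/4.
Weighted sum = 1/4.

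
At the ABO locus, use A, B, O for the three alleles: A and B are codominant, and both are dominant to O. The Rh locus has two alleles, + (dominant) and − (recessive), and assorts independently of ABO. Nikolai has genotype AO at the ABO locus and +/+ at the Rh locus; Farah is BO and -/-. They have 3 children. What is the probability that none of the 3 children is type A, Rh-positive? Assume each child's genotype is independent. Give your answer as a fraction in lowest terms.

27/64

ABO cross AO × BO → 1/4 O, 1/4 A, 1/4 B, 1/4 AB.
Rh cross +/+ × -/- → 1 Rh+; so P(type A, Rh-positive) = 1/4 × 1 = 1/4 per child.
P(not type A, Rh-positive) = 3/4 for one child; (3/4)^3 = 27/64.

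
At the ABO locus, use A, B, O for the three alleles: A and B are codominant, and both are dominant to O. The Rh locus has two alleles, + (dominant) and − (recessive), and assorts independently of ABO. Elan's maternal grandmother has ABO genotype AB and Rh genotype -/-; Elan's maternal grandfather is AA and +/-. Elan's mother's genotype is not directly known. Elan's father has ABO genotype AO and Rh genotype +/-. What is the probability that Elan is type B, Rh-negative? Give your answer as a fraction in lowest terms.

Elan's mother's ABO genotype from AB × AA: 1/2 AA, 1/2 AB.
Crossing each possibility with the father AO and summing P(type B): 1/2·0 + 1/2·1/4 = 1/8.
Similarly for Rh via the mother's Rh distribution: P(Rh-) = 3/8.
Independent loci: 1/8 × 3/8 = 3/64.

3/64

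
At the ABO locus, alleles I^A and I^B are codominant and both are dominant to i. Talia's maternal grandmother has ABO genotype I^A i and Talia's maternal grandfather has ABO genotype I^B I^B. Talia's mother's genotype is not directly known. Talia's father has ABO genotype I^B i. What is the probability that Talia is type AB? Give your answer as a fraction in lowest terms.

1/8

Talia's mother's ABO genotype from I^A i × I^B I^B: 1/2 I^A I^B, 1/2 I^B i.
Crossing each possibility with the father I^B i and summing P(type AB): 1/2·1/4 + 1/2·0 = 1/8.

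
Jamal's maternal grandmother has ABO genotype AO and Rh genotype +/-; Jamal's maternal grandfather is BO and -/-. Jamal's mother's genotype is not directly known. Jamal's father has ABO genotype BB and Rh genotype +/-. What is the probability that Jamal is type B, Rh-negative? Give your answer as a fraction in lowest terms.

Jamal's mother's ABO genotype from AO × BO: 1/4 AB, 1/4 AO, 1/4 BO, 1/4 OO.
Crossing each possibility with the father BB and summing P(type B): 1/4·1/2 + 1/4·1/2 + 1/4·1 + 1/4·1 = 3/4.
Similarly for Rh via the mother's Rh distribution: P(Rh-) = 3/8.
Independent loci: 3/4 × 3/8 = 9/32.

9/32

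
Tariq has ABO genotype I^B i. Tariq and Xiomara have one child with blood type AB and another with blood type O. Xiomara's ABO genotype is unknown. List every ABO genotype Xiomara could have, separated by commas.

I^A i

For each candidate genotype of Xiomara, check whether crossing it with I^B i can produce every observed child phenotype.
  I^A I^A → possible child types {A, AB} ✗
  I^A I^B → possible child types {A, B, AB} ✗
  I^A i → possible child types {O, A, B, AB} ✓
  I^B I^B → possible child types {B} ✗
  I^B i → possible child types {O, B} ✗
  i i → possible child types {O, B} ✗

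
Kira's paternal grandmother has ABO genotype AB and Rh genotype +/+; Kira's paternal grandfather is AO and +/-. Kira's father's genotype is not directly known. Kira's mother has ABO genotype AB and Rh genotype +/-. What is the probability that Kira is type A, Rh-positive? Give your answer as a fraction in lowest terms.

21/64

Kira's father's ABO genotype from AB × AO: 1/4 AA, 1/4 AB, 1/4 AO, 1/4 BO.
Crossing each possibility with the mother AB and summing P(type A): 1/4·1/2 + 1/4·1/4 + 1/4·1/2 + 1/4·1/4 = 3/8.
Similarly for Rh via the father's Rh distribution: P(Rh+) = 7/8.
Independent loci: 3/8 × 7/8 = 21/64.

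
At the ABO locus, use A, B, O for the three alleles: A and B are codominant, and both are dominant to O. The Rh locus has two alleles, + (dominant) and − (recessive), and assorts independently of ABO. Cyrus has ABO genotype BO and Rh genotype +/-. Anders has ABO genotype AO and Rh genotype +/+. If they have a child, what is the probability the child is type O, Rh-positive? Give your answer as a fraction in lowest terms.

ABO cross BO × AO → offspring phenotypes: 1/4 O, 1/4 A, 1/4 B, 1/4 AB.
Rh cross +/- × +/+ → 1 Rh+.
Independent loci: P(type O, Rh-positive) = 1/4 × 1 = 1/4.

1/4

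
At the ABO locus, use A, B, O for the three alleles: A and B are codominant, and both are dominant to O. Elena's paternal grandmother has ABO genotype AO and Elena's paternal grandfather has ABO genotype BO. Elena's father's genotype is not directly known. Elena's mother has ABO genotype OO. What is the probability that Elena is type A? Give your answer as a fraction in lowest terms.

1/4

Elena's father's ABO genotype from AO × BO: 1/4 AB, 1/4 AO, 1/4 BO, 1/4 OO.
Crossing each possibility with the mother OO and summing P(type A): 1/4·1/2 + 1/4·1/2 + 1/4·0 + 1/4·0 = 1/4.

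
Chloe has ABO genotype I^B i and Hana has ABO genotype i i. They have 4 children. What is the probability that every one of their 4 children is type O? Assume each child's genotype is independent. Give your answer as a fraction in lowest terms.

1/16

ABO cross I^B i × i i → 1/2 O, 1/2 B.
So P(type O) = 1/2 per child.
All 4 independent: (1/2)^4 = 1/16.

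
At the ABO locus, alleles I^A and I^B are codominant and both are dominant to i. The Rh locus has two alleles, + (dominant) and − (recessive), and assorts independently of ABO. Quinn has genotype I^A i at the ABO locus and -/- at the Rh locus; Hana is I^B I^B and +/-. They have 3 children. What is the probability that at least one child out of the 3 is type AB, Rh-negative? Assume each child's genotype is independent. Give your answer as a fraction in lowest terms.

ABO cross I^A i × I^B I^B → 1/2 B, 1/2 AB.
Rh cross -/- × +/- → 1/2 Rh+, 1/2 Rh-; so P(type AB, Rh-negative) = 1/2 × 1/2 = 1/4 per child.
P(none) = (3/4)^3 = 27/64; P(at least one) = 1 − 27/64 = 37/64.

37/64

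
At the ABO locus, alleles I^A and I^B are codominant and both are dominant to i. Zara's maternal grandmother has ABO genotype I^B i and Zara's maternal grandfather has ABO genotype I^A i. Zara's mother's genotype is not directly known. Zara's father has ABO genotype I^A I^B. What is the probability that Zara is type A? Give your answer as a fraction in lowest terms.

3/8

Zara's mother's ABO genotype from I^B i × I^A i: 1/4 I^A I^B, 1/4 I^A i, 1/4 I^B i, 1/4 i i.
Crossing each possibility with the father I^A I^B and summing P(type A): 1/4·1/4 + 1/4·1/2 + 1/4·1/4 + 1/4·1/2 = 3/8.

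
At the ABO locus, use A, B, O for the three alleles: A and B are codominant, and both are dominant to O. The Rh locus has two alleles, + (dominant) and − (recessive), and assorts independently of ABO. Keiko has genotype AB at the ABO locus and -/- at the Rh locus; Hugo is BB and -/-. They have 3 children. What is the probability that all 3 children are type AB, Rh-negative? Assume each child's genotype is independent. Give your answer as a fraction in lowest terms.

ABO cross AB × BB → 1/2 B, 1/2 AB.
Rh cross -/- × -/- → 1 Rh-; so P(type AB, Rh-negative) = 1/2 × 1 = 1/2 per child.
All 3 independent: (1/2)^3 = 1/8.

1/8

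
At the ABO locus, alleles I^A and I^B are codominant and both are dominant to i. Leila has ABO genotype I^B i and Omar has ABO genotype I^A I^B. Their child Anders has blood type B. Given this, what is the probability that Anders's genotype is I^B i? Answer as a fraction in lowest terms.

1/2

Cross I^B i × I^A I^B → 1/4 I^A I^B, 1/4 I^A i, 1/4 I^B I^B, 1/4 I^B i.
Type-B genotypes among offspring: I^B I^B (1/4), I^B i (1/4); total 1/2.
P(I^B i | type B) = (1/4) / (1/2) = 1/2.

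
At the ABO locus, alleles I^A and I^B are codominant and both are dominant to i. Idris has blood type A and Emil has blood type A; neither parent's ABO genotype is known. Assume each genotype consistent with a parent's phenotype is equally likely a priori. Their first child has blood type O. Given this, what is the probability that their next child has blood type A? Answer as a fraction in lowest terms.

3/4

Possible genotypes: Idris ∈ {I^A I^A, I^A i}; Emil ∈ {I^A I^A, I^A i}.
Weight each parental genotype pair by prior × P(type-O child):
  I^A i × I^A i: posterior weight 1; P(next child type A) = 3/4.
Weighted sum = 3/4.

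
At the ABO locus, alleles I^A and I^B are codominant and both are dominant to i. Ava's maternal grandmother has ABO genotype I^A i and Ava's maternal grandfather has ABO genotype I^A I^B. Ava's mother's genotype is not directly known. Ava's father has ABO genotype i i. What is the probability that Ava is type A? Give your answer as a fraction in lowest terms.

Ava's mother's ABO genotype from I^A i × I^A I^B: 1/4 I^A I^A, 1/4 I^A I^B, 1/4 I^A i, 1/4 I^B i.
Crossing each possibility with the father i i and summing P(type A): 1/4·1 + 1/4·1/2 + 1/4·1/2 + 1/4·0 = 1/2.

1/2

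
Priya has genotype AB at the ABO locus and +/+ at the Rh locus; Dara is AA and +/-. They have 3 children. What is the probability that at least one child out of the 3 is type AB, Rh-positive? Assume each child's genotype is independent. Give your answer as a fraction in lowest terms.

7/8

ABO cross AB × AA → 1/2 A, 1/2 AB.
Rh cross +/+ × +/- → 1 Rh+; so P(type AB, Rh-positive) = 1/2 × 1 = 1/2 per child.
P(none) = (1/2)^3 = 1/8; P(at least one) = 1 − 1/8 = 7/8.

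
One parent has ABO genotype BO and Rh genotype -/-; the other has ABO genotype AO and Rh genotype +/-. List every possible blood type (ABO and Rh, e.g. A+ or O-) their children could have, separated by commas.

O+, O-, A+, A-, B+, B-, AB+, AB-

Gametes from BO × AO give offspring ABO genotypes AB, AO, BO, OO, i.e. phenotypes O, A, B, AB.
Rh cross -/- × +/- → phenotypes Rh+, Rh-.
Combining independently: O+, O-, A+, A-, B+, B-, AB+, AB-.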